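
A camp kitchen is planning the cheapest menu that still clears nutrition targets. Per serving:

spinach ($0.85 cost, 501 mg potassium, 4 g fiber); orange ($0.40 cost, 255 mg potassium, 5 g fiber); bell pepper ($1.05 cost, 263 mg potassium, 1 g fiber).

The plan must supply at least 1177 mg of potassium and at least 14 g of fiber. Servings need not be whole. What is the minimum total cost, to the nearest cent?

$1.85

Two binding constraints pin down two serving amounts, so the optimal mix uses at most two foods. The candidates are each food alone (scaled to the tighter of potassium/fiber) and each pair with both constraints tight.
spinach only: max(1177/501, 14/4) = 3.5 servings → $2.98.
orange only: max(1177/255, 14/5) = 4.616 servings → $1.85.
bell pepper only: max(1177/263, 14/1) = 14 servings → $14.70.
spinach + orange with both tight: 1.559 servings and 1.553 servings → $1.95.
spinach + bell pepper: the both-tight solution has a negative serving — not a feasible corner.
orange + bell pepper with both tight: 2.363 servings and 2.184 servings → $3.24.
Cheapest feasible corner: $1.85.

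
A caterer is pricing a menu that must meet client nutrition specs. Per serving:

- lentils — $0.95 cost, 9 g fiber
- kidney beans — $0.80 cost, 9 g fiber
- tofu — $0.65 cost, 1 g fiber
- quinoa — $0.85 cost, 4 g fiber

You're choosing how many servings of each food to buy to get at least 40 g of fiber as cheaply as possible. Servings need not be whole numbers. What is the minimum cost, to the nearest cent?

Cost per g of fiber: kidney beans $0.0889, lentils $0.1056, quinoa $0.2125, tofu $0.6500.
With no serving limits, use only kidney beans: 40 g / 9 g = 4.444 servings × $0.80 = $3.56.

$3.56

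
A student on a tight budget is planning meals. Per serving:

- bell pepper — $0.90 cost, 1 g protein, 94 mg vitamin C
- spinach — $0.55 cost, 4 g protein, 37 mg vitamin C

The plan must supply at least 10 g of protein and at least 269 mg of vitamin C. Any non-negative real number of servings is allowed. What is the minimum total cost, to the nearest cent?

For a min-cost LP with two ≥-constraints, a basic feasible solution has at most two positive variables.
bell pepper only: max(10/1, 269/94) = 10 servings → $9.00.
spinach only: max(10/4, 269/37) = 7.27 servings → $4.00.
bell pepper + spinach with both tight: 2.083 servings and 1.979 servings → $2.96.
The minimum over all feasible corners is $2.96.

$2.96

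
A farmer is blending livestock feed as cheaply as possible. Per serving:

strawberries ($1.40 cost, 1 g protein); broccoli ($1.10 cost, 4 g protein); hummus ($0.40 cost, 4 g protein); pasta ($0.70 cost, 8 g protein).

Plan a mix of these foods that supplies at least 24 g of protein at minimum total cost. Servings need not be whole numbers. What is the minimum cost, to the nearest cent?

Cost per g of protein: pasta $0.0875, hummus $0.1000, broccoli $0.2750, strawberries $1.4000.
With no serving limits, use only pasta: 24 g / 8 g = 3 servings × $0.70 = $2.10.

$2.10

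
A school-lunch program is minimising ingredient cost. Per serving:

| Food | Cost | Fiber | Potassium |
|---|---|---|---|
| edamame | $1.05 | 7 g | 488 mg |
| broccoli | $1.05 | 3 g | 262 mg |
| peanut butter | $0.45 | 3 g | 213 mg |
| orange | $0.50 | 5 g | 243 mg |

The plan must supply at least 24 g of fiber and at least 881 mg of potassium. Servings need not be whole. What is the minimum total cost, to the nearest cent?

edamame only: max(24/7, 881/488) = 3.429 servings → $3.60.
broccoli only: max(24/3, 881/262) = 8 servings → $8.40.
peanut butter only: max(24/3, 881/213) = 8 servings → $3.60.
orange only: max(24/5, 881/243) = 4.8 servings → $2.40.
edamame + broccoli with both targets exact would need a negative amount; discard.
edamame + peanut butter: the both-tight solution has a negative serving — not a feasible corner.
edamame + orange: the both-tight solution has a negative serving — not a feasible corner.
broccoli + peanut butter: intersection lies outside the first quadrant.
broccoli + orange with both targets exact would need a negative amount; discard.
peanut butter + orange: the both-tight solution has a negative serving — not a feasible corner.
Cheapest feasible corner: $2.40.

$2.40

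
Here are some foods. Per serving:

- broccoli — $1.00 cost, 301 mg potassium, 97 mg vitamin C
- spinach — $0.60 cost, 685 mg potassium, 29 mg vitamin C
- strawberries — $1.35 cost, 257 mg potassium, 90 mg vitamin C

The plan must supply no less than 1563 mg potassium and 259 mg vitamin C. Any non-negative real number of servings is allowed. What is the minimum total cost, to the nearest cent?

$3.05

A basic optimal solution has at most two foods positive. Try each food alone and each pair with both targets met exactly.
broccoli only: max(1563/301, 259/97) = 5.193 servings → $5.19.
spinach only: max(1563/685, 259/29) = 8.931 servings → $5.36.
strawberries only: max(1563/257, 259/90) = 6.082 servings → $8.21.
broccoli + spinach with both tight: 2.289 servings and 1.276 servings → $3.05.
broccoli + strawberries: the both-tight solution has a negative serving — not a feasible corner.
spinach + strawberries with both tight: 1.367 servings and 2.437 servings → $4.11.
So the least-cost plan costs $3.05.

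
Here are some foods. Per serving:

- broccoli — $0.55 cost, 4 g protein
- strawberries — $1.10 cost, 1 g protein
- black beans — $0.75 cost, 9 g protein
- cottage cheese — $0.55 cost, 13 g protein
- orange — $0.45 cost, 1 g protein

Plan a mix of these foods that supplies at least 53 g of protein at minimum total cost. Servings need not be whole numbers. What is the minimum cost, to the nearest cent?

$2.24

Cost per g of protein: cottage cheese $0.0423, black beans $0.0833, broccoli $0.1375, orange $0.4500, strawberries $1.1000.
With no serving limits, use only cottage cheese: 53 g / 13 g = 4.077 servings × $0.55 = $2.24.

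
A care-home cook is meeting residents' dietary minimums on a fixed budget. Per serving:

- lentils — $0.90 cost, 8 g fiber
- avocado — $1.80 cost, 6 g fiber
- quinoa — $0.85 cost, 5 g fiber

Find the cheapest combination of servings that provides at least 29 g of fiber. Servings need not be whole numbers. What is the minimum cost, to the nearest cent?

$3.26

Cost per g of fiber: lentils $0.1125, quinoa $0.1700, avocado $0.3000.
With no serving limits, use only lentils: 29 g / 8 g = 3.625 servings × $0.90 = $3.26.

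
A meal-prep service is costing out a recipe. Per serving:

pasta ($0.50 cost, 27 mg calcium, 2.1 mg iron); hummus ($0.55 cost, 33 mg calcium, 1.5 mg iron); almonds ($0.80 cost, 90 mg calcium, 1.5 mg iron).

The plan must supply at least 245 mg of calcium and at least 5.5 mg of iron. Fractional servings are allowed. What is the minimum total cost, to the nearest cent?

Two binding constraints pin down two serving amounts, so the optimal mix uses at most two foods. The candidates are each food alone (scaled to the tighter of calcium/iron) and each pair with both constraints tight.
pasta only: max(245/27, 5.5/2.1) = 9.074 servings → $4.54.
hummus only: max(245/33, 5.5/1.5) = 7.424 servings → $4.08.
almonds only: max(245/90, 5.5/1.5) = 3.667 servings → $2.93.
pasta + hummus with both targets exact would need a negative amount; discard.
pasta + almonds with both tight: 0.8586 servings and 2.465 servings → $2.40.
hummus + almonds with both tight: 1.491 servings and 2.175 servings → $2.56.
The minimum over all feasible corners is $2.40.

$2.40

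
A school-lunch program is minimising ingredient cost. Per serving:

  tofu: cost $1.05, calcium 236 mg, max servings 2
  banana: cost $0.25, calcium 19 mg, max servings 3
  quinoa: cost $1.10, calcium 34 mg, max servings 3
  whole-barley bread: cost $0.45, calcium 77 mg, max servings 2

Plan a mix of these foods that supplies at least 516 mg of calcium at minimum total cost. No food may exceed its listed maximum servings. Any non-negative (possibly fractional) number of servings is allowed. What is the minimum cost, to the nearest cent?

$2.36

Cost per mg of calcium: tofu $0.0044, whole-barley bread $0.0058, banana $0.0132, quinoa $0.0324.
Take 2 servings of tofu: +472.0 mg calcium for $2.10 (total $2.10, still need 44.0 mg).
Take 0.5714 servings of whole-barley bread: +44.0 mg calcium for $0.26 (total $2.36, still need 0.0 mg).
Greedy by cheapest-per-mg is optimal for a single linear constraint, so the minimum cost is $2.36.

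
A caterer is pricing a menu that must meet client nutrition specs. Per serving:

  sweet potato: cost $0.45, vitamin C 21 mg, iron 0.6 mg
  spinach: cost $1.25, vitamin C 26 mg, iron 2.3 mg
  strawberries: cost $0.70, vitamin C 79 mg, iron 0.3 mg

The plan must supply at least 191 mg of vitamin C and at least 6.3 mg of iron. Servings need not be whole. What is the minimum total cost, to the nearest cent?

$4.27

Compare the cost at each extreme point of the feasible region.
sweet potato only: max(191/21, 6.3/0.6) = 10.5 servings → $4.72.
spinach only: max(191/26, 6.3/2.3) = 7.346 servings → $9.18.
strawberries only: max(191/79, 6.3/0.3) = 21 servings → $14.70.
sweet potato + spinach with both tight: 8.425 servings and 0.5413 servings → $4.47.
sweet potato + strawberries: intersection lies outside the first quadrant.
spinach + strawberries with both tight: 2.532 servings and 1.584 servings → $4.27.
The minimum over all feasible corners is $4.27.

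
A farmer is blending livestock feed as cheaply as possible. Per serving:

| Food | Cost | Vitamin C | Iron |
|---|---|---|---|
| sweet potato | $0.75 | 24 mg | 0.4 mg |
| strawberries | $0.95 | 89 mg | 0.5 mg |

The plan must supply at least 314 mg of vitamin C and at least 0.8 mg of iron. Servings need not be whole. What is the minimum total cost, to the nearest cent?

sweet potato only: max(314/24, 0.8/0.4) = 13.08 servings → $9.81.
strawberries only: max(314/89, 0.8/0.5) = 3.528 servings → $3.35.
sweet potato + strawberries: intersection lies outside the first quadrant.
Cheapest feasible corner: $3.35.

$3.35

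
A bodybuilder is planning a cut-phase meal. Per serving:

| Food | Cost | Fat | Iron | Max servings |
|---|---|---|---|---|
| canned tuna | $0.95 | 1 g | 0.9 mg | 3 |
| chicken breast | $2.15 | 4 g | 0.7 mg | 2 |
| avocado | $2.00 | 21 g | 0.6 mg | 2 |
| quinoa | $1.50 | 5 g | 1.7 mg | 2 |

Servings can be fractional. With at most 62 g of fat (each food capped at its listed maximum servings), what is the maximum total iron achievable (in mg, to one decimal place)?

Iron per g fat: canned tuna 0.9, quinoa 0.34, chicken breast 0.175, avocado 0.02857.
Take 3 servings of canned tuna: uses 3 g fat, +2.7 mg iron (running total 2.7 mg).
Take 2 servings of quinoa: uses 10 g fat, +3.4 mg iron (running total 6.1 mg).
Take 2 servings of chicken breast: uses 8 g fat, +1.4 mg iron (running total 7.5 mg).
Take 1.952 servings of avocado: uses 41 g fat, +1.2 mg iron (running total 8.7 mg).
Greedy by best ratio exhausts the fat allowance optimally: 8.7 mg.

8.7 mg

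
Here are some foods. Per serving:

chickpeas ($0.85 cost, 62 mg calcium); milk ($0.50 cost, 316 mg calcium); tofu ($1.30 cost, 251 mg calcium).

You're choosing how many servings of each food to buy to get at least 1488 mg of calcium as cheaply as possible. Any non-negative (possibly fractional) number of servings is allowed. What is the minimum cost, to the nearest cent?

Cost per mg of calcium: milk $0.0016, tofu $0.0052, chickpeas $0.0137.
With no serving limits, use only milk: 1488 mg / 316 mg = 4.709 servings × $0.50 = $2.35.

$2.35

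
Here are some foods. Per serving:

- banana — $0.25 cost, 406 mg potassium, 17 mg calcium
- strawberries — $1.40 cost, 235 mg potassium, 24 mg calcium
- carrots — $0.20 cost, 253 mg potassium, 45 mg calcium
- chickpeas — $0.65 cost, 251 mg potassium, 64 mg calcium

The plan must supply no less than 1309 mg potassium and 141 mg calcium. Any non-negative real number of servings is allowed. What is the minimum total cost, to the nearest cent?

This is a tiny linear program; its minimum lies at a vertex of the feasible set. List the vertices and price them.
banana only: max(1309/406, 141/17) = 8.294 servings → $2.07.
strawberries only: max(1309/235, 141/24) = 5.875 servings → $8.22.
carrots only: max(1309/253, 141/45) = 5.174 servings → $1.03.
chickpeas only: max(1309/251, 141/64) = 5.215 servings → $3.39.
banana + strawberries with both targets exact would need a negative amount; discard.
banana + carrots with both tight: 1.663 servings and 2.505 servings → $0.92.
banana + chickpeas with both tight: 2.228 servings and 1.611 servings → $1.60.
strawberries + carrots with both tight: 5.159 servings and 0.3817 servings → $7.30.
strawberries + chickpeas with both tight: 5.367 servings and 0.1907 servings → $7.64.
carrots + chickpeas: the both-tight solution has a negative serving — not a feasible corner.
Cheapest feasible corner: $0.92.

$0.92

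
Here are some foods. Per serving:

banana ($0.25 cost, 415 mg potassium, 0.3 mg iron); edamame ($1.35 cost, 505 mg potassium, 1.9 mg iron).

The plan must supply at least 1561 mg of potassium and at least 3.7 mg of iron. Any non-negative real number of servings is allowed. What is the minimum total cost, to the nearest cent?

The cheapest plan sits at a corner of the feasible region — with two constraints it uses at most two foods.
banana only: max(1561/415, 3.7/0.3) = 12.33 servings → $3.08.
edamame only: max(1561/505, 3.7/1.9) = 3.091 servings → $4.17.
banana + edamame with both tight: 1.723 servings and 1.675 servings → $2.69.
So the least-cost plan costs $2.69.

$2.69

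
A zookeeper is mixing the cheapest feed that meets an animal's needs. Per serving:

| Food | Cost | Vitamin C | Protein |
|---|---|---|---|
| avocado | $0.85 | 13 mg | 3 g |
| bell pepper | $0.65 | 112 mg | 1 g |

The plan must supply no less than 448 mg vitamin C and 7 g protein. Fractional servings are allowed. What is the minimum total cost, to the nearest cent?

avocado only: max(448/13, 7/3) = 34.46 servings → $29.29.
bell pepper only: max(448/112, 7/1) = 7 servings → $4.55.
avocado + bell pepper with both tight: 1.04 servings and 3.879 servings → $3.41.
So the least-cost plan costs $3.41.

$3.41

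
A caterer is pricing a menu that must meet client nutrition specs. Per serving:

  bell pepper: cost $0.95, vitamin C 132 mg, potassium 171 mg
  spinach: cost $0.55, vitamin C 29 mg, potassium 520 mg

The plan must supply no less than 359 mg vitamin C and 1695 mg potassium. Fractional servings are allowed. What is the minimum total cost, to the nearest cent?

This is a tiny linear program; its minimum lies at a vertex of the feasible set. List the vertices and price them.
bell pepper only: max(359/132, 1695/171) = 9.912 servings → $9.42.
spinach only: max(359/29, 1695/520) = 12.38 servings → $6.81.
bell pepper + spinach with both tight: 2.16 servings and 2.549 servings → $3.45.
So the least-cost plan costs $3.45.

$3.45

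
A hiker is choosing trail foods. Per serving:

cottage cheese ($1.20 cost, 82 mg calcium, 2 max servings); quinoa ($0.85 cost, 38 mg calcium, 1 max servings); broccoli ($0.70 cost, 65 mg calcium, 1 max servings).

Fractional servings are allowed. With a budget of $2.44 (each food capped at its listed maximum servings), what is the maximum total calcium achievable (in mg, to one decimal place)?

183.9 mg

Calcium per dollar: broccoli 92.86, cottage cheese 68.33, quinoa 44.71.
Take 1 serving of broccoli: spends $0.70, +65.0 mg calcium (running total 65.0 mg).
Take 1.45 servings of cottage cheese: spends $1.74, +118.9 mg calcium (running total 183.9 mg).
Greedy by best ratio exhausts the cost allowance optimally: 183.9 mg.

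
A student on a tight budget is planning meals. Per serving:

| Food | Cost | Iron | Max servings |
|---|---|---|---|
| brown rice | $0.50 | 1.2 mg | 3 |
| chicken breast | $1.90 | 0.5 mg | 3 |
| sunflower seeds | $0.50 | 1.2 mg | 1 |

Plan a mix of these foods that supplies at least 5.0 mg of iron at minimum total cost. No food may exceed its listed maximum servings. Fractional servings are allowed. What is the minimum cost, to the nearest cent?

$2.76

Cost per mg of iron: brown rice $0.4167, sunflower seeds $0.4167, chicken breast $3.8000.
Take 3 servings of brown rice: +3.6 mg iron for $1.50 (total $1.50, still need 1.4 mg).
Take 1 serving of sunflower seeds: +1.2 mg iron for $0.50 (total $2.00, still need 0.2 mg).
Take 0.4 servings of chicken breast: +0.2 mg iron for $0.76 (total $2.76, still need 0.0 mg).
Greedy by cheapest-per-mg is optimal for a single linear constraint, so the minimum cost is $2.76.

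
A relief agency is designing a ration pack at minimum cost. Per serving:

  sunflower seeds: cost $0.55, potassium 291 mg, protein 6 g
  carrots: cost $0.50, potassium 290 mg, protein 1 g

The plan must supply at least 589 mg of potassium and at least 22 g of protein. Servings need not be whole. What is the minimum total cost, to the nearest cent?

This is a tiny linear program; its minimum lies at a vertex of the feasible set. List the vertices and price them.
sunflower seeds only: max(589/291, 22/6) = 3.667 servings → $2.02.
carrots only: max(589/290, 22/1) = 22 servings → $11.00.
sunflower seeds + carrots with both targets exact would need a negative amount; discard.
So the least-cost plan costs $2.02.

$2.02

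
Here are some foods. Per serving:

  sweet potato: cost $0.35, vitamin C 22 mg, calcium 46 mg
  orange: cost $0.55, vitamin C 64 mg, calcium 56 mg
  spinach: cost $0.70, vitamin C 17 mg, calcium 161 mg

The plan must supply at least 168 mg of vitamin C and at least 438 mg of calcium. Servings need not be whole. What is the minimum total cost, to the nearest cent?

This is a tiny linear program; its minimum lies at a vertex of the feasible set. List the vertices and price them.
sweet potato only: max(168/22, 438/46) = 9.522 servings → $3.33.
orange only: max(168/64, 438/56) = 7.821 servings → $4.30.
spinach only: max(168/17, 438/161) = 9.882 servings → $6.92.
sweet potato + orange: the both-tight solution has a negative serving — not a feasible corner.
sweet potato + spinach with both tight: 7.102 servings and 0.6913 servings → $2.97.
orange + spinach with both tight: 2.096 servings and 1.991 servings → $2.55.
Cheapest feasible corner: $2.55.

$2.55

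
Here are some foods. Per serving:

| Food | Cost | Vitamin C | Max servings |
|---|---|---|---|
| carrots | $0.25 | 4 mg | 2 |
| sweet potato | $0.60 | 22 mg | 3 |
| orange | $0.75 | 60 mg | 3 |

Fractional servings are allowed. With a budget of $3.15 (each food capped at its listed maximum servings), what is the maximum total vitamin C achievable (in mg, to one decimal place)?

Vitamin C per dollar: orange 80, sweet potato 36.67, carrots 16.
Take 3 servings of orange: spends $2.25, +180.0 mg vitamin C (running total 180.0 mg).
Take 1.5 servings of sweet potato: spends $0.90, +33.0 mg vitamin C (running total 213.0 mg).
Greedy by best ratio exhausts the cost allowance optimally: 213.0 mg.

213.0 mg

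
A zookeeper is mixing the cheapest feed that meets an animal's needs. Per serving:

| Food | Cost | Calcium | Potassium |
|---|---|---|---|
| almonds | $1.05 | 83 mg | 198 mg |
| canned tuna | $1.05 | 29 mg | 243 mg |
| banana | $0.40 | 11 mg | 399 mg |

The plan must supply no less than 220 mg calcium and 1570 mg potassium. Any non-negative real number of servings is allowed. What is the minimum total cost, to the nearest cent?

Minimising a linear cost over {calcium ≥ 220, potassium ≥ 1570, servings ≥ 0} — the optimum is at a vertex, using one or two foods.
almonds only: max(220/83, 1570/198) = 7.929 servings → $8.33.
canned tuna only: max(220/29, 1570/243) = 7.586 servings → $7.97.
banana only: max(220/11, 1570/399) = 20 servings → $8.00.
almonds + canned tuna with both tight: 0.5497 servings and 6.013 servings → $6.89.
almonds + banana with both tight: 2.279 servings and 2.804 servings → $3.51.
canned tuna + banana with both targets exact would need a negative amount; discard.
The minimum over all feasible corners is $3.51.

$3.51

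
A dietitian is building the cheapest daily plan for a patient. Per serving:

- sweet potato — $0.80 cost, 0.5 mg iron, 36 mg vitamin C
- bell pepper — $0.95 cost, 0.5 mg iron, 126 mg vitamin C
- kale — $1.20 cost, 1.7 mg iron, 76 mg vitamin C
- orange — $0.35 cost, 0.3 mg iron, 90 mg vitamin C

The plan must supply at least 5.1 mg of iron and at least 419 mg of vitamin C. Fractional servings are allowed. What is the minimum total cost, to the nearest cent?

$3.94

Minimising a linear cost over {iron ≥ 5.1, vitamin C ≥ 419, servings ≥ 0} — the optimum is at a vertex, using one or two foods.
sweet potato only: max(5.1/0.5, 419/36) = 11.64 servings → $9.31.
bell pepper only: max(5.1/0.5, 419/126) = 10.2 servings → $9.69.
kale only: max(5.1/1.7, 419/76) = 5.513 servings → $6.62.
orange only: max(5.1/0.3, 419/90) = 17 servings → $5.95.
sweet potato + bell pepper with both tight: 9.624 servings and 0.5756 servings → $8.25.
sweet potato + kale: intersection lies outside the first quadrant.
sweet potato + orange with both tight: 9.746 servings and 0.7573 servings → $8.06.
bell pepper + kale with both tight: 1.843 servings and 2.458 servings → $4.70.
bell pepper + orange: the both-tight solution has a negative serving — not a feasible corner.
kale + orange with both tight: 2.56 servings and 2.494 servings → $3.94.
The minimum over all feasible corners is $3.94.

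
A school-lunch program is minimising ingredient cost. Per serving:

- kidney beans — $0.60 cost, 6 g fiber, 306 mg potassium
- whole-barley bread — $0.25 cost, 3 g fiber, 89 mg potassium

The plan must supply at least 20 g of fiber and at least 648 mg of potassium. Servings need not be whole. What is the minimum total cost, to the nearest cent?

$1.71

With two linear requirements the optimum uses one or two foods; enumerate the corners.
kidney beans only: max(20/6, 648/306) = 3.333 servings → $2.00.
whole-barley bread only: max(20/3, 648/89) = 7.281 servings → $1.82.
kidney beans + whole-barley bread with both tight: 0.4271 servings and 5.812 servings → $1.71.
Cheapest feasible corner: $1.71.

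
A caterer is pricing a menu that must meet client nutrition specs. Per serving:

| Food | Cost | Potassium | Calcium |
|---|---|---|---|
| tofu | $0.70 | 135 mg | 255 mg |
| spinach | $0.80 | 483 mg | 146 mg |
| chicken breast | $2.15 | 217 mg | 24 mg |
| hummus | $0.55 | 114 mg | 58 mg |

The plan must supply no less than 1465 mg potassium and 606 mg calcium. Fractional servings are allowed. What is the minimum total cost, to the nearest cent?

$2.79

tofu only: max(1465/135, 606/255) = 10.85 servings → $7.60.
spinach only: max(1465/483, 606/146) = 4.151 servings → $3.32.
chicken breast only: max(1465/217, 606/24) = 25.25 servings → $54.29.
hummus only: max(1465/114, 606/58) = 12.85 servings → $7.07.
tofu + spinach with both tight: 0.7618 servings and 2.82 servings → $2.79.
tofu + chicken breast with both tight: 1.849 servings and 5.601 servings → $13.34.
tofu + hummus: intersection lies outside the first quadrant.
spinach + chicken breast: intersection lies outside the first quadrant.
spinach + hummus with both tight: 1.397 servings and 6.931 servings → $4.93.
chicken breast + hummus with both tight: 1.613 servings and 9.781 servings → $8.85.
The minimum over all feasible corners is $2.79.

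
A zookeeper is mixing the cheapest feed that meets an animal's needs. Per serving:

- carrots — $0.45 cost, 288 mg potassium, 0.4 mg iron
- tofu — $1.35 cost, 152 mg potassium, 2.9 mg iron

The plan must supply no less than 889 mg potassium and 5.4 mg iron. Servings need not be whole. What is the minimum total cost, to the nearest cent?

Compare the cost at each extreme point of the feasible region.
carrots only: max(889/288, 5.4/0.4) = 13.5 servings → $6.08.
tofu only: max(889/152, 5.4/2.9) = 5.849 servings → $7.90.
carrots + tofu with both tight: 2.269 servings and 1.549 servings → $3.11.
So the least-cost plan costs $3.11.

$3.11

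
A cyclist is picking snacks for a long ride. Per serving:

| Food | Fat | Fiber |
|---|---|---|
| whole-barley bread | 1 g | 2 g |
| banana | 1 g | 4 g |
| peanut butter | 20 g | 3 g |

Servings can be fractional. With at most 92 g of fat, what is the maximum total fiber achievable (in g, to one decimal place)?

368.0 g

Fiber per g fat: banana 4, whole-barley bread 2, peanut butter 0.15.
With no serving limits, spend the whole fat allowance on banana: 92 g / 1 g × 4 g = 368.0 g.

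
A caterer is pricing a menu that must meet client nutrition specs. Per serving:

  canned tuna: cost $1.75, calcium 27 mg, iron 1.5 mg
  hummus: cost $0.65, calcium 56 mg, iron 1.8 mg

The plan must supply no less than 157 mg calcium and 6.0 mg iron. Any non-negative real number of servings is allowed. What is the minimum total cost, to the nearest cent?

Two binding constraints pin down two serving amounts, so the optimal mix uses at most two foods. The candidates are each food alone (scaled to the tighter of calcium/iron) and each pair with both constraints tight.
canned tuna only: max(157/27, 6.0/1.5) = 5.815 servings → $10.18.
hummus only: max(157/56, 6.0/1.8) = 3.333 servings → $2.17.
canned tuna + hummus with both tight: 1.508 servings and 2.076 servings → $3.99.
The minimum over all feasible corners is $2.17.

$2.17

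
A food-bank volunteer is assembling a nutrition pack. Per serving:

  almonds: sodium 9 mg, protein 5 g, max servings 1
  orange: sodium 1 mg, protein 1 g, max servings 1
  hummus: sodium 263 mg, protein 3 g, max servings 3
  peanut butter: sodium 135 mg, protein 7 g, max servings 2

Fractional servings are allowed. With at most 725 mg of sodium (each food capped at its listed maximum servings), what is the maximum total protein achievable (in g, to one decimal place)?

Protein per mg sodium: orange 1, almonds 0.5556, peanut butter 0.05185, hummus 0.01141.
Take 1 serving of orange: uses 1 mg sodium, +1.0 g protein (running total 1.0 g).
Take 1 serving of almonds: uses 9 mg sodium, +5.0 g protein (running total 6.0 g).
Take 2 servings of peanut butter: uses 270 mg sodium, +14.0 g protein (running total 20.0 g).
Take 1.692 servings of hummus: uses 445 mg sodium, +5.1 g protein (running total 25.1 g).
Greedy by best ratio exhausts the sodium allowance optimally: 25.1 g.

25.1 g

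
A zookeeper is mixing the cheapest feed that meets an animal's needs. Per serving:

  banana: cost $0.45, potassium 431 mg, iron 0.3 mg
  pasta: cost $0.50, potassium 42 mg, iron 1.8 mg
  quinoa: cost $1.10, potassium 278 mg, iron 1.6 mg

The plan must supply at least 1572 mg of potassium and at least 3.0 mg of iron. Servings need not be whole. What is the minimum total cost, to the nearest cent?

$2.13

Check every corner: each single food scaled to meet both minima, and each pair solved so both constraints bind.
banana only: max(1572/431, 3.0/0.3) = 10 servings → $4.50.
pasta only: max(1572/42, 3.0/1.8) = 37.43 servings → $18.71.
quinoa only: max(1572/278, 3.0/1.6) = 5.655 servings → $6.22.
banana + pasta with both tight: 3.542 servings and 1.076 servings → $2.13.
banana + quinoa with both tight: 2.773 servings and 1.355 servings → $2.74.
pasta + quinoa: the both-tight solution has a negative serving — not a feasible corner.
So the least-cost plan costs $2.13.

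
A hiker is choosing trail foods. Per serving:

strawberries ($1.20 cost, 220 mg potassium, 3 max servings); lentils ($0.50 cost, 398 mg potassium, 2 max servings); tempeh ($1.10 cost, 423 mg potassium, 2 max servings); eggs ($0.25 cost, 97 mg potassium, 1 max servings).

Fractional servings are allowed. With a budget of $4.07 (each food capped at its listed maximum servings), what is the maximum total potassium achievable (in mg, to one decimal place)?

1852.7 mg

Potassium per dollar: lentils 796, eggs 388, tempeh 384.5, strawberries 183.3.
Take 2 servings of lentils: spends $1.00, +796.0 mg potassium (running total 796.0 mg).
Take 1 serving of eggs: spends $0.25, +97.0 mg potassium (running total 893.0 mg).
Take 2 servings of tempeh: spends $2.20, +846.0 mg potassium (running total 1739.0 mg).
Take 0.5167 servings of strawberries: spends $0.62, +113.7 mg potassium (running total 1852.7 mg).
Filling greedily by potassium-per-dollar is optimal for one linear limit, giving 1852.7 mg.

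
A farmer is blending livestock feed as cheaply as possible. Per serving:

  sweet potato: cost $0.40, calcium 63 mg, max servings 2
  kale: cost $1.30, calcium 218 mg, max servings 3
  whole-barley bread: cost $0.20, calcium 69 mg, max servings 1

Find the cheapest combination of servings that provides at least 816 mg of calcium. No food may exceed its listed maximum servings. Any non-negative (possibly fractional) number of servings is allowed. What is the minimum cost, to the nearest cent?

Cost per mg of calcium: whole-barley bread $0.0029, kale $0.0060, sweet potato $0.0063.
Take 1 serving of whole-barley bread: +69.0 mg calcium for $0.20 (total $0.20, still need 747.0 mg).
Take 3 servings of kale: +654.0 mg calcium for $3.90 (total $4.10, still need 93.0 mg).
Take 1.476 servings of sweet potato: +93.0 mg calcium for $0.59 (total $4.69, still need 0.0 mg).
Greedy by cheapest-per-mg is optimal for a single linear constraint, so the minimum cost is $4.69.

$4.69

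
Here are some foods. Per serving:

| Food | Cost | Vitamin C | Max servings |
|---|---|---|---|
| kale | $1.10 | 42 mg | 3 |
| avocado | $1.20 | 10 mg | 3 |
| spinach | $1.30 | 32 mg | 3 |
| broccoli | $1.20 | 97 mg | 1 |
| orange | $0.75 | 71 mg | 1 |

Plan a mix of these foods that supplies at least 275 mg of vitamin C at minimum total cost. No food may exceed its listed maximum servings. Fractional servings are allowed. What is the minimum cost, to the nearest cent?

Cost per mg of vitamin C: orange $0.0106, broccoli $0.0124, kale $0.0262, spinach $0.0406, avocado $0.1200.
Take 1 serving of orange: +71.0 mg vitamin C for $0.75 (total $0.75, still need 204.0 mg).
Take 1 serving of broccoli: +97.0 mg vitamin C for $1.20 (total $1.95, still need 107.0 mg).
Take 2.548 servings of kale: +107.0 mg vitamin C for $2.80 (total $4.75, still need 0.0 mg).
Filling from the cheapest source first is optimal under one linear minimum: $4.75.

$4.75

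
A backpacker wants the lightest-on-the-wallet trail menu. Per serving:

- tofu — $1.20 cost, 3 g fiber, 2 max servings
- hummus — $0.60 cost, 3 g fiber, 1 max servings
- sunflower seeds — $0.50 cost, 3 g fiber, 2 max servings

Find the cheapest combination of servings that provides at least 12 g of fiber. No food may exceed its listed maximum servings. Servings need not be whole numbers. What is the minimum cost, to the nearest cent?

$2.80

Cost per g of fiber: sunflower seeds $0.1667, hummus $0.2000, tofu $0.4000.
Take 2 servings of sunflower seeds: +6.0 g fiber for $1.00 (total $1.00, still need 6.0 g).
Take 1 serving of hummus: +3.0 g fiber for $0.60 (total $1.60, still need 3.0 g).
Take 1 serving of tofu: +3.0 g fiber for $1.20 (total $2.80, still need 0.0 g).
Filling from the cheapest source first is optimal under one linear minimum: $2.80.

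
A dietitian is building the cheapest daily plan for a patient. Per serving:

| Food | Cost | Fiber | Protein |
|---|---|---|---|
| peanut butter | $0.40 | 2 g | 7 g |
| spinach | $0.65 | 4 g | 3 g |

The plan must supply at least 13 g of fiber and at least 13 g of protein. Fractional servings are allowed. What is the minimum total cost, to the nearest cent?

An LP optimum is at a vertex; with two nutrient constraints at most two foods are used. Check each candidate.
peanut butter only: max(13/2, 13/7) = 6.5 servings → $2.60.
spinach only: max(13/4, 13/3) = 4.333 servings → $2.82.
peanut butter + spinach with both tight: 0.5909 servings and 2.955 servings → $2.16.
So the least-cost plan costs $2.16.

$2.16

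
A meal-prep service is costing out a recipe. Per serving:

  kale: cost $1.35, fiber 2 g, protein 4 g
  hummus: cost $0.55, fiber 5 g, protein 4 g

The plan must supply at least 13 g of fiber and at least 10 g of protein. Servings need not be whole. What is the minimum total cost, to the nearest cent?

$1.43

An LP optimum is at a vertex; with two nutrient constraints at most two foods are used. Check each candidate.
kale only: max(13/2, 10/4) = 6.5 servings → $8.78.
hummus only: max(13/5, 10/4) = 2.6 servings → $1.43.
kale + hummus with both targets exact would need a negative amount; discard.
The minimum over all feasible corners is $1.43.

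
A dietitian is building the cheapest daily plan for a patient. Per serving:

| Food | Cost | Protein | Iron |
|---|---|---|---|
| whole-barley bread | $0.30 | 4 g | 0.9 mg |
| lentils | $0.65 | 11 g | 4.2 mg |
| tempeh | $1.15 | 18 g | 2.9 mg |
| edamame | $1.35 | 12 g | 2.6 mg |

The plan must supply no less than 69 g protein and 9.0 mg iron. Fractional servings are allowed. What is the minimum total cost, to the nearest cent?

$4.08

For a min-cost LP with two ≥-constraints, a basic feasible solution has at most two positive variables.
whole-barley bread only: max(69/4, 9.0/0.9) = 17.25 servings → $5.17.
lentils only: max(69/11, 9.0/4.2) = 6.273 servings → $4.08.
tempeh only: max(69/18, 9.0/2.9) = 3.833 servings → $4.41.
edamame only: max(69/12, 9.0/2.6) = 5.75 servings → $7.76.
whole-barley bread + lentils: intersection lies outside the first quadrant.
whole-barley bread + tempeh: intersection lies outside the first quadrant.
whole-barley bread + edamame with both targets exact would need a negative amount; discard.
lentils + tempeh: intersection lies outside the first quadrant.
lentils + edamame: intersection lies outside the first quadrant.
tempeh + edamame: the both-tight solution has a negative serving — not a feasible corner.
Cheapest feasible corner: $4.08.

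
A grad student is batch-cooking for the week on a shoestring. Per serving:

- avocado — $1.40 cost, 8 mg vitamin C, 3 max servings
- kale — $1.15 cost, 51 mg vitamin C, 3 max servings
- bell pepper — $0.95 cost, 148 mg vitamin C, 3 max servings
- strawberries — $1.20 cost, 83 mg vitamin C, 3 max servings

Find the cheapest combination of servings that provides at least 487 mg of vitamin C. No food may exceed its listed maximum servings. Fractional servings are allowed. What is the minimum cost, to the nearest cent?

$3.47

Cost per mg of vitamin C: bell pepper $0.0064, strawberries $0.0145, kale $0.0225, avocado $0.1750.
Take 3 servings of bell pepper: +444.0 mg vitamin C for $2.85 (total $2.85, still need 43.0 mg).
Take 0.5181 servings of strawberries: +43.0 mg vitamin C for $0.62 (total $3.47, still need 0.0 mg).
Greedy by cheapest-per-mg is optimal for a single linear constraint, so the minimum cost is $3.47.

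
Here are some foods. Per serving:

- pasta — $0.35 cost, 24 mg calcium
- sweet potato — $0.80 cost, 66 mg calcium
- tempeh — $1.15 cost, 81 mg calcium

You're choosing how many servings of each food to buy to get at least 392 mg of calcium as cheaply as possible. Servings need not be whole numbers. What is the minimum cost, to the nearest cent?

$4.75

Cost per mg of calcium: sweet potato $0.0121, tempeh $0.0142, pasta $0.0146.
With no serving limits, use only sweet potato: 392 mg / 66 mg = 5.939 servings × $0.80 = $4.75.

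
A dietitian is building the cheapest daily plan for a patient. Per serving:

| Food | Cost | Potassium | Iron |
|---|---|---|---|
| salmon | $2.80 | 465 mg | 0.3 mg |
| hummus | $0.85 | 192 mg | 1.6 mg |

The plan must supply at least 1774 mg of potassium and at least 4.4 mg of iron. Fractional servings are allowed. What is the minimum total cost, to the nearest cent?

$7.85

Minimising a linear cost over {potassium ≥ 1774, iron ≥ 4.4, servings ≥ 0} — the optimum is at a vertex, using one or two foods.
salmon only: max(1774/465, 4.4/0.3) = 14.67 servings → $41.07.
hummus only: max(1774/192, 4.4/1.6) = 9.24 servings → $7.85.
salmon + hummus with both tight: 2.904 servings and 2.205 servings → $10.01.
So the least-cost plan costs $7.85.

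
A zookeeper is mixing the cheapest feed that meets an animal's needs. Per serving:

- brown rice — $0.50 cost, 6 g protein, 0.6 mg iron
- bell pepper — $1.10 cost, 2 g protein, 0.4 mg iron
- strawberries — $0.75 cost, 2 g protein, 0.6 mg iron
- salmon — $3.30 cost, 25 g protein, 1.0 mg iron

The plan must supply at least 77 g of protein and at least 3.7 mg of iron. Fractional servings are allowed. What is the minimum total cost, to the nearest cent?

This is a tiny linear program; its minimum lies at a vertex of the feasible set. List the vertices and price them.
brown rice only: max(77/6, 3.7/0.6) = 12.83 servings → $6.42.
bell pepper only: max(77/2, 3.7/0.4) = 38.5 servings → $42.35.
strawberries only: max(77/2, 3.7/0.6) = 38.5 servings → $28.88.
salmon only: max(77/25, 3.7/1.0) = 3.7 servings → $12.21.
brown rice + bell pepper: intersection lies outside the first quadrant.
brown rice + strawberries with both targets exact would need a negative amount; discard.
brown rice + salmon with both tight: 1.722 servings and 2.667 servings → $9.66.
bell pepper + strawberries: intersection lies outside the first quadrant.
bell pepper + salmon with both tight: 1.938 servings and 2.925 servings → $11.78.
strawberries + salmon with both tight: 1.192 servings and 2.985 servings → $10.74.
The minimum over all feasible corners is $6.42.

$6.42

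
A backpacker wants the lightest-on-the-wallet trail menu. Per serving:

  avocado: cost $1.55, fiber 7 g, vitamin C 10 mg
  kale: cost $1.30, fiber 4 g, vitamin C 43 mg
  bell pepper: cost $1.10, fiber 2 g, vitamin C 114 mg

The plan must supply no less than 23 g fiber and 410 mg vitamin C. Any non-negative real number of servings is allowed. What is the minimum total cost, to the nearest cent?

Compare the cost at each extreme point of the feasible region.
avocado only: max(23/7, 410/10) = 41 servings → $63.55.
kale only: max(23/4, 410/43) = 9.535 servings → $12.40.
bell pepper only: max(23/2, 410/114) = 11.5 servings → $12.65.
avocado + kale: the both-tight solution has a negative serving — not a feasible corner.
avocado + bell pepper with both tight: 2.316 servings and 3.393 servings → $7.32.
kale + bell pepper with both tight: 4.87 servings and 1.759 servings → $8.27.
Cheapest feasible corner: $7.32.

$7.32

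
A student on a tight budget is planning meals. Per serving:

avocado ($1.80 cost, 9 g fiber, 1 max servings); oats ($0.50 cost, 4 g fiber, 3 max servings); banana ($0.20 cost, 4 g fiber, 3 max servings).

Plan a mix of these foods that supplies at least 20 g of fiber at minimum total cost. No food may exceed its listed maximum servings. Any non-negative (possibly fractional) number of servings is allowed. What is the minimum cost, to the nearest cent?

$1.60

Cost per g of fiber: banana $0.0500, oats $0.1250, avocado $0.2000.
Take 3 servings of banana: +12.0 g fiber for $0.60 (total $0.60, still need 8.0 g).
Take 2 servings of oats: +8.0 g fiber for $1.00 (total $1.60, still need 0.0 g).
Greedy by cheapest-per-g is optimal for a single linear constraint, so the minimum cost is $1.60.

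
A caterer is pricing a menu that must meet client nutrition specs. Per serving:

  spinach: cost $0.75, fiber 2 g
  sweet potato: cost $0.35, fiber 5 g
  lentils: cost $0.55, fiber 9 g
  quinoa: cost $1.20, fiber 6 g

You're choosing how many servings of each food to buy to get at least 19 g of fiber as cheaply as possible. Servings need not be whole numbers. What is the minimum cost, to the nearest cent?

$1.16

Cost per g of fiber: lentils $0.0611, sweet potato $0.0700, quinoa $0.2000, spinach $0.3750.
With no serving limits, use only lentils: 19 g / 9 g = 2.111 servings × $0.55 = $1.16.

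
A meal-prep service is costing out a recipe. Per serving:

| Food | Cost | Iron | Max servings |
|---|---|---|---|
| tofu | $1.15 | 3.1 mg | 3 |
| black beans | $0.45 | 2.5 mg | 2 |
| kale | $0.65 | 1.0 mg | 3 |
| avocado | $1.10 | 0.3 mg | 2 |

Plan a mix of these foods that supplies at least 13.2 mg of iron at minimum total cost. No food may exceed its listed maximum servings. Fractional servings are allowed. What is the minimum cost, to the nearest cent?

Cost per mg of iron: black beans $0.1800, tofu $0.3710, kale $0.6500, avocado $3.6667.
Take 2 servings of black beans: +5.0 mg iron for $0.90 (total $0.90, still need 8.2 mg).
Take 2.645 servings of tofu: +8.2 mg iron for $3.04 (total $3.94, still need 0.0 mg).
Greedy by cheapest-per-mg is optimal for a single linear constraint, so the minimum cost is $3.94.

$3.94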